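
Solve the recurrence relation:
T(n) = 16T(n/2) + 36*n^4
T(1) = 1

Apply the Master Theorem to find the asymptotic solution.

a=16, b=2, f(n)=36*n^4. log_2(16) = 4. Case 2: T(n) = O(n^4 log n).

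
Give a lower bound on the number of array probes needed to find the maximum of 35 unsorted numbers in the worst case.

Adversary: any unprobed cell could hold a value larger than everything seen so far. If fewer than 35 cells are probed, the adversary places the max in an unprobed cell. So all 35 cells must be examined; together with 35-1 comparisons this is tight.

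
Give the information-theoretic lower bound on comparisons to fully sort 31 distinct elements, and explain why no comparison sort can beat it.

A comparison sort is a binary decision tree whose leaves are the 31! = 8222838654177922817725562880000000 possible output permutations. A binary tree with L leaves has height >= ceil(log_2(L)). So any comparison sort needs >= ceil(log_2(31!)) = 113 comparisons in the worst case.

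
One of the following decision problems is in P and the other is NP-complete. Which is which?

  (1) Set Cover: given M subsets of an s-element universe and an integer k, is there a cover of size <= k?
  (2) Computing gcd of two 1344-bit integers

(1) is NP-complete: one of Karp's 21 NP-complete problems (with k part of the input).
(2) is P: the Euclidean algorithm runs in polynomial time in the bit-length.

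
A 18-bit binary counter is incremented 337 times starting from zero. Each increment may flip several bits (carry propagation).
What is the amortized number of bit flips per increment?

Bit i flips on every 2^i-th increment, so over 337 increments bit i flips floor(337/2^i) times. Summing over i: total flips < 2 * 337. Amortized: < 2 = O(1) per increment.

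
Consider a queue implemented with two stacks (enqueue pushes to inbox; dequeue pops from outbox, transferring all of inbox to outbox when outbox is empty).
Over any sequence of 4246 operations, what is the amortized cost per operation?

Each element is pushed to inbox once, popped once, pushed to outbox once, and popped once: 4 unit operations over its lifetime. Over 4246 operations the total work is O(4246). Amortized O(1) per enqueue/dequeue.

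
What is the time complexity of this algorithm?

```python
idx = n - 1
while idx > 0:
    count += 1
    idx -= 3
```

Time complexity: O(n).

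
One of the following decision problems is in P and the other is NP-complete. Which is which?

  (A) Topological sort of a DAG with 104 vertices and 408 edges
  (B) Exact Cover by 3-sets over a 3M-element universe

(A) is P: DFS-based topological sort runs in O(V+E).
(B) is NP-complete: one of Karp's 21 NP-complete problems.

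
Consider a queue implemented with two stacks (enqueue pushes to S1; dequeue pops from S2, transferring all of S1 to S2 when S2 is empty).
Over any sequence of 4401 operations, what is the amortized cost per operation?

Each element is pushed to S1 once, popped once, pushed to S2 once, and popped once: 4 unit operations over its lifetime. Over 4401 operations the total work is O(4401). Amortized O(1) per enqueue/dequeue.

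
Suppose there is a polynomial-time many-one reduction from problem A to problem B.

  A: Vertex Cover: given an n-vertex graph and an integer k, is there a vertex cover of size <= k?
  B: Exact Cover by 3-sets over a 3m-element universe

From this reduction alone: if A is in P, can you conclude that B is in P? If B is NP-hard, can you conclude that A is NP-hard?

A poly-time reduction A <=_p B transfers tractability DOWN (B easy => A easy) and hardness UP (A hard => B hard), not the reverse.
From A in P, the reduction alone does NOT give B in P: any problem in P trivially reduces to SAT, yet SAT is not known to be in P.
From B NP-hard, the reduction alone does NOT give A NP-hard: again, easy problems reduce to hard ones.
(Here in fact A is NP-complete and B is NP-complete.)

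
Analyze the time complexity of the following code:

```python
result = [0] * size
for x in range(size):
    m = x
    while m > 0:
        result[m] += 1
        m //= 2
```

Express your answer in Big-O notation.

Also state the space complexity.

Time complexity: O(n log n).
Space complexity: O(n).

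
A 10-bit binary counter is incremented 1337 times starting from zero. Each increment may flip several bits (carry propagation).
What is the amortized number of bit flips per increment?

Bit i flips on every 2^i-th increment, so over 1337 increments bit i flips floor(1337/2^i) times. Summing over i: total flips < 2 * 1337. Amortized: < 2 = O(1) per increment.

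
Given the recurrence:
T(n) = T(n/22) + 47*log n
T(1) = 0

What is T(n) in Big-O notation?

Each of the log_22(n) levels adds O(log n). T(n) = O(log^2 n).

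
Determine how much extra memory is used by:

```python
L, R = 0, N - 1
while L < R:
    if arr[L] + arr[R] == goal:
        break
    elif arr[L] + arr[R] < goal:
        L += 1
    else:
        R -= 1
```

Space complexity: O(1).
Only a constant amount of auxiliary storage is used; nothing grows with n.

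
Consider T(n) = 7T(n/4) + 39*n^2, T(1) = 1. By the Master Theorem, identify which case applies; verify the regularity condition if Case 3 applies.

a=7, b=4, f(n)=39*n^2.
log_4(7) = 1.404 < 2.
f(n) = Omega(n^(1.404+epsilon)) for some epsilon > 0, so Case 3 is the candidate.
Regularity: a*f(n/b) = 7*39*(n/4)^2 = (7/16)*39*n^2 <= c*f(n) with c = 7/16 < 1. Satisfied.
Case 3: T(n) = Theta(n^2).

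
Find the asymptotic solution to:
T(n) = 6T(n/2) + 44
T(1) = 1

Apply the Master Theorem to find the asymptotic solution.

a=6, b=2, f(n)=44. log_2(6) = 2.585. Case 1 of Master Theorem: T(n) = O(n^2.585).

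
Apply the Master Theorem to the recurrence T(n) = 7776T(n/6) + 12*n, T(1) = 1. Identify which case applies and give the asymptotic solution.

a=7776, b=6, f(n)=12*n.
log_6(7776) = 5 > 1.
Since f(n) = O(n^1) is polynomially smaller than n^5, Case 1 applies.
T(n) = Theta(n^5).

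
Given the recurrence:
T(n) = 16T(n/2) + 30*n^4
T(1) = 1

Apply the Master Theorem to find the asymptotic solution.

a=16, b=2, f(n)=30*n^4. log_2(16) = 4. Case 2: T(n) = O(n^4 log n).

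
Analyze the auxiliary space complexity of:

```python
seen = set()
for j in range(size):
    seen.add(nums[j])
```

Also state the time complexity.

Space complexity: O(n).
Auxiliary storage grows linearly with the input size n in the worst case.
Time complexity: O(n).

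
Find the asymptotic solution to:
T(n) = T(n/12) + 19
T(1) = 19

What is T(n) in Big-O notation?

Each step divides n by 12 and adds 19. After log_12(n) steps, T(n) = O(log n).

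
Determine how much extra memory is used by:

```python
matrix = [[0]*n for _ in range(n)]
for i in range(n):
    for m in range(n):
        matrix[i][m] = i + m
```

Space complexity: O(n^2).
A 2D structure of size n x n is allocated.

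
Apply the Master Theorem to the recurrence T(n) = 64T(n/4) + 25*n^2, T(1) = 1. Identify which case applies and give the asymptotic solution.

a=64, b=4, f(n)=25*n^2.
log_4(64) = 3 > 2.
Since f(n) = O(n^2) is polynomially smaller than n^3, Case 1 applies.
T(n) = Theta(n^3).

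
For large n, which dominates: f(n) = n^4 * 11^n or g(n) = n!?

g(n) = n! grows faster: by Stirling n! ~ (n/e)^n sqrt(2*pi*n); (n/e)^n eventually dominates n^4 * 11^n.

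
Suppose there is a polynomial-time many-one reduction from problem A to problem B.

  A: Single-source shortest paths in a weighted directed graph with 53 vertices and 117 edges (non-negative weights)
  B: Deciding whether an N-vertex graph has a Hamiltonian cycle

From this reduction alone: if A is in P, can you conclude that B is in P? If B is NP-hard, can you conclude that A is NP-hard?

A poly-time reduction A <=_p B transfers tractability DOWN (B easy => A easy) and hardness UP (A hard => B hard), not the reverse.
From A in P, the reduction alone does NOT give B in P: any problem in P trivially reduces to SAT, yet SAT is not known to be in P.
From B NP-hard, the reduction alone does NOT give A NP-hard: again, easy problems reduce to hard ones.
(Here in fact A is P and B is NP-complete.)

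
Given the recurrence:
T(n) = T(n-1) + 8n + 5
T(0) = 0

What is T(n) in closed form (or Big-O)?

Dominant term in sum is 8*sum(i, i=1..n) = 8*n*(n+1)/2 = O(n^2).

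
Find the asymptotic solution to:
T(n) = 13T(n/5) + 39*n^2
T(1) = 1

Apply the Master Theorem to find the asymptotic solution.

a=13, b=5, f(n)=39*n^2. log_5(13) = 1.594 < 2. Case 3: T(n) = O(n^2).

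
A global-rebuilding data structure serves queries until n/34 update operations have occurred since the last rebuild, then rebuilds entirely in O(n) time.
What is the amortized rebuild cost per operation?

The O(n) rebuild is triggered by n/34 operations, so each contributes O(n)/(n/34) = O(34) = O(1) to the rebuild cost.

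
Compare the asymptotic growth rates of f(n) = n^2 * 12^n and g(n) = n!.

g(n) = n! grows faster: by Stirling n! ~ (n/e)^n sqrt(2*pi*n); (n/e)^n eventually dominates n^2 * 12^n.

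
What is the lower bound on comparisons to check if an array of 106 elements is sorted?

To verify 106 elements are sorted, we must compare each consecutive pair. Skipping any pair allows an adversary to swap them. Therefore 105 comparisons are necessary and sufficient.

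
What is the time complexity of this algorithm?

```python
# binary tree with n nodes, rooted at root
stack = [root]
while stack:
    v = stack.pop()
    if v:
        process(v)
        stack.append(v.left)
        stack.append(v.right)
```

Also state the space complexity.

Time complexity: O(n).
Space complexity: O(n).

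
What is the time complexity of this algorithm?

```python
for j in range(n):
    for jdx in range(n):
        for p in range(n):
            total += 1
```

Time complexity: O(n^3).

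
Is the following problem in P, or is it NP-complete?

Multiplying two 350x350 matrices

This problem is in P: the schoolbook algorithm runs in O(n^3).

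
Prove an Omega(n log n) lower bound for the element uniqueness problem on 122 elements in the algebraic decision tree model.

In the algebraic decision tree model, element uniqueness on 122 elements is equivalent to determining which cell of an arrangement of C(122,2) = 7381 hyperplanes x_i = x_j contains the input point. Ben-Or's theorem shows this requires Omega(n log n).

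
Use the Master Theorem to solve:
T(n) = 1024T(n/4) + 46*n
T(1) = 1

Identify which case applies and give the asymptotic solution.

a=1024, b=4, f(n)=46*n.
log_4(1024) = 5 > 1.
Since f(n) = O(n^1) is polynomially smaller than n^5, Case 1 applies.
T(n) = Theta(n^5).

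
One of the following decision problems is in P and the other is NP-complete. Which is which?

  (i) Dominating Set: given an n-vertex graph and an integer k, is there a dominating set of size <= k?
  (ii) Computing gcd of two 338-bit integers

(i) is NP-complete: reduces from Set Cover (with k part of the input).
(ii) is P: the Euclidean algorithm runs in polynomial time in the bit-length.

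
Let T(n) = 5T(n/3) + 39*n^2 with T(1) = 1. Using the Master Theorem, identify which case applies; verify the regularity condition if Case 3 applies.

a=5, b=3, f(n)=39*n^2.
log_3(5) = 1.465 < 2.
f(n) = Omega(n^(1.465+epsilon)) for some epsilon > 0, so Case 3 is the candidate.
Regularity: a*f(n/b) = 5*39*(n/3)^2 = (5/9)*39*n^2 <= c*f(n) with c = 5/9 < 1. Satisfied.
Case 3: T(n) = Theta(n^2).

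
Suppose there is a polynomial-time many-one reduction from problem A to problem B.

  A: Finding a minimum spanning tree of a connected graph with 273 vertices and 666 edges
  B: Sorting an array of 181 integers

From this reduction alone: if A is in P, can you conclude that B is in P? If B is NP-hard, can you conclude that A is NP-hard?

A poly-time reduction A <=_p B transfers tractability DOWN (B easy => A easy) and hardness UP (A hard => B hard), not the reverse.
From A in P, the reduction alone does NOT give B in P: any problem in P trivially reduces to SAT, yet SAT is not known to be in P.
From B NP-hard, the reduction alone does NOT give A NP-hard: again, easy problems reduce to hard ones.
(Here in fact A is P and B is P.)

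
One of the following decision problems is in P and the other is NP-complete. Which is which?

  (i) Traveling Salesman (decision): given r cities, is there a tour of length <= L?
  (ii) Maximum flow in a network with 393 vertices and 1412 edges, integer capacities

(i) is NP-complete: reduces from Hamiltonian Cycle.
(ii) is P: Edmonds-Karp / push-relabel run in polynomial time.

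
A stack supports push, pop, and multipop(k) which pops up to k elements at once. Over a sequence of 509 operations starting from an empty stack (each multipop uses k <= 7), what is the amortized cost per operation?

Each element is pushed exactly once and popped at most once (whether by pop or as part of a multipop). So the total number of individual pops over the whole sequence is at most the number of pushes, which is at most 509. Total work <= 2 * 509, hence O(1) amortized per operation.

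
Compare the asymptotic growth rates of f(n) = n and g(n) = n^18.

g(n) = n^18 grows faster: n^18/n = n^17 -> infinity.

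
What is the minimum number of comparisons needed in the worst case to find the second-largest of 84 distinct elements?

Lower bound: finding the max needs 84-1 comparisons. By the adversary weight-doubling argument, the max must personally win >= ceil(log_2(84)) = 7 comparisons; the 2nd-largest is among those 7 losers, needing 7-1 more comparisons. Total >= 84-1 + 7-1 = 89. A balanced knockout tournament achieves this.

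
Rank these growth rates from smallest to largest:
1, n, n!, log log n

Ordered by growth rate: 1 < log log n < n < n!.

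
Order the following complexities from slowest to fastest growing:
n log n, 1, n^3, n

Ordered by growth rate: 1 < n < n log n < n^3.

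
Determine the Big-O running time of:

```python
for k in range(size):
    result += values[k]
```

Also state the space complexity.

Time complexity: O(n).
Space complexity: O(1).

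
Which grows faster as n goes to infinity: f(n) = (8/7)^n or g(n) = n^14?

f(n) = (8/7)^n grows faster: (8/7)^n is exponential with base 8/7 > 1, dominating every polynomial.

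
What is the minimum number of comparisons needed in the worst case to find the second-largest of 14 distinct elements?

Lower bound: finding the max needs 14-1 comparisons. By the adversary weight-doubling argument, the max must personally win >= ceil(log_2(14)) = 4 comparisons; the 2nd-largest is among those 4 losers, needing 4-1 more comparisons. Total >= 14-1 + 4-1 = 16. A balanced knockout tournament achieves this.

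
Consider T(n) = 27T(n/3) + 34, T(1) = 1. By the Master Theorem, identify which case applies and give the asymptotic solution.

a=27, b=3, f(n)=34.
log_3(27) = 3 > 0.
Since f(n) = O(n^0) is polynomially smaller than n^3, Case 1 applies.
T(n) = Theta(n^3).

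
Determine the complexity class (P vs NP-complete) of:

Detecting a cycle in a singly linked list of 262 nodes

This problem is in P: Floyd's tortoise-and-hare runs in O(n) time, O(1) space.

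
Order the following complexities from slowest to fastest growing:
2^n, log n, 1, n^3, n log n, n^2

Ordered by growth rate: 1 < log n < n log n < n^2 < n^3 < 2^n.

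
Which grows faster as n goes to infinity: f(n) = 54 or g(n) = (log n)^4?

g(n) = (log n)^4 grows faster: any unbounded function dominates a constant.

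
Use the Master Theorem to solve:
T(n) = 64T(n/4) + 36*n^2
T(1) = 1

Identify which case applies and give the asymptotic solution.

a=64, b=4, f(n)=36*n^2.
log_4(64) = 3 > 2.
Since f(n) = O(n^2) is polynomially smaller than n^3, Case 1 applies.
T(n) = Theta(n^3).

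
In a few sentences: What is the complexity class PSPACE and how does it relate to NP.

PSPACE is the class of problems solvable with polynomial space. NP is a subset of PSPACE (a poly-space machine can enumerate all certificates). PSPACE-complete problems include QBF (quantified Boolean formulas) and generalized games. It is unknown whether NP = PSPACE.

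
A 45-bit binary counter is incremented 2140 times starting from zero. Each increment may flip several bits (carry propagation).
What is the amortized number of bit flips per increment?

Bit i flips on every 2^i-th increment, so over 2140 increments bit i flips floor(2140/2^i) times. Summing over i: total flips < 2 * 2140. Amortized: < 2 = O(1) per increment.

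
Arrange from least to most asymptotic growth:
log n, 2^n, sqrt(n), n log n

Ordered by growth rate: log n < sqrt(n) < n log n < 2^n.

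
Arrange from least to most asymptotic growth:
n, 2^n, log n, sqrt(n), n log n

Ordered by growth rate: log n < sqrt(n) < n < n log n < 2^n.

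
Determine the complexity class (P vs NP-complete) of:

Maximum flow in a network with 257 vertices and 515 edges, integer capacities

This problem is in P: Edmonds-Karp / push-relabel run in polynomial time.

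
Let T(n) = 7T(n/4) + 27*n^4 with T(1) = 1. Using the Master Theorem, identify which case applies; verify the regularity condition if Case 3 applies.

a=7, b=4, f(n)=27*n^4.
log_4(7) = 1.404 < 4.
f(n) = Omega(n^(1.404+epsilon)) for some epsilon > 0, so Case 3 is the candidate.
Regularity: a*f(n/b) = 7*27*(n/4)^4 = (7/256)*27*n^4 <= c*f(n) with c = 7/256 < 1. Satisfied.
Case 3: T(n) = Theta(n^4).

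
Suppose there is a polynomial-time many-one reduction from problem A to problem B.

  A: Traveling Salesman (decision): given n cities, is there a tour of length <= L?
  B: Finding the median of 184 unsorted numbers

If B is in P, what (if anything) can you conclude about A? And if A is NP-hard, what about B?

A poly-time reduction A <=_p B means any A-instance can be transformed to a B-instance in poly time.
If B is in P: compose the reduction with B's poly-time algorithm to solve A in poly time, so A is in P.
If A is NP-hard: every NP problem reduces to A, which reduces to B; composing reductions, every NP problem reduces to B, so B is NP-hard.
(Here in fact A is NP-complete and B is in P, so no such reduction is known -- its existence would imply P = NP; the analysis concerns only what the assumed reduction would or would not let you conclude.)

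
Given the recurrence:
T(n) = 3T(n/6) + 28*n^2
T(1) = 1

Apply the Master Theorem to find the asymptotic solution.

a=3, b=6, f(n)=28*n^2. log_6(3) = 0.6131 < 2. Case 3: T(n) = O(n^2).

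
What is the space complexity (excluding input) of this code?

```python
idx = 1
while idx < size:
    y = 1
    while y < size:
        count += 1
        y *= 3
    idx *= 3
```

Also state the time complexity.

Space complexity: O(1).
Only a constant amount of auxiliary storage is used; nothing grows with n.
Time complexity: O(log^2 n).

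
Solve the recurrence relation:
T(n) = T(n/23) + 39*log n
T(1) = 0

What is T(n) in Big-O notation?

Each of the log_23(n) levels adds O(log n). T(n) = O(log^2 n).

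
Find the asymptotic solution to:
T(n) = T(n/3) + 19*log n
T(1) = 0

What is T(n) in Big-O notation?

Each of the log_3(n) levels adds O(log n). T(n) = O(log^2 n).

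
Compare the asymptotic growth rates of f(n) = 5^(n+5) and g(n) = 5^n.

f(n) = 5^(n+5) and g(n) = 5^n are Theta of each other: 5^(n+5) = 5^5 * 5^n = Theta(5^n).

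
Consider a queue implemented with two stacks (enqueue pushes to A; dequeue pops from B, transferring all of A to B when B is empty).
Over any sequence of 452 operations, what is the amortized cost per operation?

Each element is pushed to A once, popped once, pushed to B once, and popped once: 4 unit operations over its lifetime. Over 452 operations the total work is O(452). Amortized O(1) per enqueue/dequeue.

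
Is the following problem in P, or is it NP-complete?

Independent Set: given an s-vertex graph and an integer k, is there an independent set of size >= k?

This problem is NP-complete: complement of Clique (with k part of the input).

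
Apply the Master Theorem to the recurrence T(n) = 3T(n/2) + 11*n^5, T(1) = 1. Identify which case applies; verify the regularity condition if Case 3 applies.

a=3, b=2, f(n)=11*n^5.
log_2(3) = 1.585 < 5.
f(n) = Omega(n^(1.585+epsilon)) for some epsilon > 0, so Case 3 is the candidate.
Regularity: a*f(n/b) = 3*11*(n/2)^5 = (3/32)*11*n^5 <= c*f(n) with c = 3/32 < 1. Satisfied.
Case 3: T(n) = Theta(n^5).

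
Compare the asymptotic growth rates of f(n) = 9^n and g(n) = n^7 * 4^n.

f(n) = 9^n grows faster: 9^n / (n^7 4^n) = (9/4)^n / n^7 -> infinity since 9/4 > 1.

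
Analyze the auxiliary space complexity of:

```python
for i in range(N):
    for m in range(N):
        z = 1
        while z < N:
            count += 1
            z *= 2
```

Space complexity: O(1).
Only a constant amount of auxiliary storage is used; nothing grows with n.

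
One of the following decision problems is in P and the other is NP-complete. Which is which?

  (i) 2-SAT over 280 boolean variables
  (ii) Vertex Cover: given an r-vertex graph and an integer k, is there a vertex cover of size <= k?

(i) is P: 2-SAT is solvable in linear time via implication-graph SCCs.
(ii) is NP-complete: one of Karp's 21 NP-complete problems (with k part of the input; for any fixed constant k it is in P).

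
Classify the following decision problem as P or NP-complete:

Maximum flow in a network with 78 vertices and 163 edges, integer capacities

This problem is in P: Edmonds-Karp / push-relabel run in polynomial time.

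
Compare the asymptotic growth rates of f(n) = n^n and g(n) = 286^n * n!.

g(n) = 286^n * n! grows faster: by Stirling n! ~ sqrt(2 pi n)(n/e)^n, so 286^n n! / n^n ~ (286/e)^n sqrt(2 pi n) -> infinity since 286/e > 1.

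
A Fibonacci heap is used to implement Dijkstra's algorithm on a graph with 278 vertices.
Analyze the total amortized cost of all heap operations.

Dijkstra performs 278 insert, 278 extract-min, and at most E decrease-key operations. With Fibonacci heap: insert O(1) amortized, extract-min O(log n) amortized, decrease-key O(1) amortized. Total with n = 278: O(n * 1 + n * log n + E * 1) = O(n log n + E).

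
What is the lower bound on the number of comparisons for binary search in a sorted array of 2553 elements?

With 2553 possible positions, we need at least ceil(log_2(2553)) = 12 comparisons. Each comparison splits the remaining candidates by at most half.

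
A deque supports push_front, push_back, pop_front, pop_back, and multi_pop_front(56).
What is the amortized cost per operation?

Assign 2 credits to each push operation. A pop uses 1 saved credit. multi_pop_front(56) uses up to 56 saved credits from previous pushes. Credits never go negative. Amortized cost is O(1).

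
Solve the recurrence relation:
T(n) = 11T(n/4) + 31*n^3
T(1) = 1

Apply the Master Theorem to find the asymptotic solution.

a=11, b=4, f(n)=31*n^3. log_4(11) = 1.73 < 3. Case 3: T(n) = O(n^3).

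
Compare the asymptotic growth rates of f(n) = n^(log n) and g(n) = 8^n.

g(n) = 8^n grows faster: take logs: log(n^(log n)) = (log n)^2, log(8^n) = n log 8; n dominates (log n)^2.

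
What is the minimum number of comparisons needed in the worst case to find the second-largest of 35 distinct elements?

Lower bound: finding the max needs 35-1 comparisons. By the adversary weight-doubling argument, the max must personally win >= ceil(log_2(35)) = 6 comparisons; the 2nd-largest is among those 6 losers, needing 6-1 more comparisons. Total >= 35-1 + 6-1 = 39. A balanced knockout tournament achieves this.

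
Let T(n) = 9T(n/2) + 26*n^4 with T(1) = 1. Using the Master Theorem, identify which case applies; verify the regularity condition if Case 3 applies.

a=9, b=2, f(n)=26*n^4.
log_2(9) = 3.17 < 4.
f(n) = Omega(n^(3.17+epsilon)) for some epsilon > 0, so Case 3 is the candidate.
Regularity: a*f(n/b) = 9*26*(n/2)^4 = (9/16)*26*n^4 <= c*f(n) with c = 9/16 < 1. Satisfied.
Case 3: T(n) = Theta(n^4).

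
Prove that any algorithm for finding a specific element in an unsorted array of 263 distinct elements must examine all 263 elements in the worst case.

Adversary argument: if the algorithm examines fewer than 263 elements, the adversary places the target in an unexamined position. The algorithm cannot distinguish 'not present' from 'in unexamined position'.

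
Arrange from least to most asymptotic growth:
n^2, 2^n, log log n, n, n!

Ordered by growth rate: log log n < n < n^2 < 2^n < n!.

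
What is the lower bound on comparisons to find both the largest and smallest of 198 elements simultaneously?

Pair elements first (floor(198/2) comparisons), then find max among winners and min among losers. Total: ceil(3*198/2) - 2 = 295 comparisons.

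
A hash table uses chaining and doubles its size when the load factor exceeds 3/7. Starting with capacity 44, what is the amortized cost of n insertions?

Rehashing occurs when load exceeds 3/7. Total rehash cost is geometric series summing to O(n). Each insertion itself is O(1). Amortized: O(1).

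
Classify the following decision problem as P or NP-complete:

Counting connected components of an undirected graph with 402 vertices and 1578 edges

This problem is in P: BFS/DFS visits each vertex and edge once: O(V+E).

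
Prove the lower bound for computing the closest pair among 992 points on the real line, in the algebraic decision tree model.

Reduction from element distinctness: given 992 reals, the closest-pair distance is 0 iff two are equal. Element distinctness has an Omega(n log n) lower bound in the algebraic decision tree model (Ben-Or). Therefore closest pair on a line also requires Omega(n log n). Sorting then a linear scan achieves this.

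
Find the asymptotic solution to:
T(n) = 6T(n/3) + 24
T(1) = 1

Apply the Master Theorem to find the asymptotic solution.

a=6, b=3, f(n)=24. log_3(6) = 1.631. Case 1 of Master Theorem: T(n) = O(n^1.631).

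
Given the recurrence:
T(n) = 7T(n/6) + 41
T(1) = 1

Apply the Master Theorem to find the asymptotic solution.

a=7, b=6, f(n)=41. log_6(7) = 1.086. Case 1 of Master Theorem: T(n) = O(n^1.086).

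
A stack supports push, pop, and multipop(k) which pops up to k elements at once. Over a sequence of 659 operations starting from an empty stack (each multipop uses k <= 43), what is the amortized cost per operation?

Each element is pushed exactly once and popped at most once (whether by pop or as part of a multipop). So the total number of individual pops over the whole sequence is at most the number of pushes, which is at most 659. Total work <= 2 * 659, hence O(1) amortized per operation.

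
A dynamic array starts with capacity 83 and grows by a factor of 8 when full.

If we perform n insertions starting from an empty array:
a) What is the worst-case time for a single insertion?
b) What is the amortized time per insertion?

(a) Worst-case single insertion: O(n) -- when the array is full at capacity c, the resize copies all c elements, and c can be Theta(n).
(b) Resizes happen at sizes 83, 664, 5312, ... Total copy cost for n insertions: 83 + 664 + ... = O(n) (geometric series with ratio 1/8). Amortized cost per insertion: O(n)/n = O(1).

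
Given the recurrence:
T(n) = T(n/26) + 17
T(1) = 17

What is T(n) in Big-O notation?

Each step divides n by 26 and adds 17. After log_26(n) steps, T(n) = O(log n).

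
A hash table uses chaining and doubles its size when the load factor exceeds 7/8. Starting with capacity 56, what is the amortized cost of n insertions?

Rehashing occurs when load exceeds 7/8. Total rehash cost is geometric series summing to O(n). Each insertion itself is O(1). Amortized: O(1).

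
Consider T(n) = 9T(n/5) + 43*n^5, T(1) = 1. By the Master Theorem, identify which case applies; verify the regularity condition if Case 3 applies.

a=9, b=5, f(n)=43*n^5.
log_5(9) = 1.365 < 5.
f(n) = Omega(n^(1.365+epsilon)) for some epsilon > 0, so Case 3 is the candidate.
Regularity: a*f(n/b) = 9*43*(n/5)^5 = (9/3125)*43*n^5 <= c*f(n) with c = 9/3125 < 1. Satisfied.
Case 3: T(n) = Theta(n^5).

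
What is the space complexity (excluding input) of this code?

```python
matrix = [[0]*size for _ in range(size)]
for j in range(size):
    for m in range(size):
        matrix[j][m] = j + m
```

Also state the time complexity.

Space complexity: O(n^2).
A 2D structure of size n x n is allocated.
Time complexity: O(n^2).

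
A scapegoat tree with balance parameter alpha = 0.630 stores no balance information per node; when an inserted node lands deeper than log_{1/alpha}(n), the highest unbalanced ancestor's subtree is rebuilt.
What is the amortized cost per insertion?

Search/insert path is O(log n). A rebuild of a subtree of size s costs O(s), but with alpha = 0.630 at least Omega(s) insertions must have occurred in that subtree since its last rebuild. Charging O(1) of the rebuild to each such insertion gives O(log n) amortized.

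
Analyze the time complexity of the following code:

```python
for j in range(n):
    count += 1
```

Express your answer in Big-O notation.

Time complexity: O(n).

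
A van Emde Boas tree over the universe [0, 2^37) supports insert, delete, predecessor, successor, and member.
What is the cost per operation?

vEB recursively partitions [0, 137438953472) into sqrt(u) clusters of size sqrt(u). Each operation recurses into either one cluster or the summary, never both: T(u) = T(sqrt(u)) + O(1) => T(u) = O(log log u) = O(log 37). This is worst-case, not just amortized.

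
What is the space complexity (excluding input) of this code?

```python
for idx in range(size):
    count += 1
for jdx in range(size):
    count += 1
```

Space complexity: O(1).
Only a constant amount of auxiliary storage is used; nothing grows with n.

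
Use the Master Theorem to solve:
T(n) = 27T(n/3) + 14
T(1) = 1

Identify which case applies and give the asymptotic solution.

a=27, b=3, f(n)=14.
log_3(27) = 3 > 0.
Since f(n) = O(n^0) is polynomially smaller than n^3, Case 1 applies.
T(n) = Theta(n^3).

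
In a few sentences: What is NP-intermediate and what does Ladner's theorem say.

NP-intermediate problems are in NP but neither in P nor NP-complete (assuming P != NP). Ladner's theorem proves such problems exist if P != NP. Graph isomorphism and integer factoring are candidate NP-intermediate problems -- no polynomial algorithm is known, but no NP-completeness proof exists either.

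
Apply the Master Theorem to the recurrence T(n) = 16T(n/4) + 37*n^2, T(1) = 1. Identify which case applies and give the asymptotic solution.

a=16, b=4, f(n)=37*n^2.
log_4(16) = 2, so n^(log_b(a)) = n^2.
f(n) = Theta(n^2), so Case 2 applies.
T(n) = Theta(n^2 log n).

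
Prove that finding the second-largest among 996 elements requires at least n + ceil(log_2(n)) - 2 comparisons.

Lower bound (adversary): identifying the maximum requires 996-1 comparisons (each eliminates one candidate). Assign weight 1 to each element; on each comparison the adversary lets the heavier side win and gives it the loser's weight. The max ends with weight 996, but each comparison it wins at most doubles its weight, so the max must win >= ceil(log_2(996)) = 10 comparisons. The second-largest is one of those 10 direct losers to the max, and identifying which one is largest needs >= 10-1 further comparisons. Total >= 996-1 + 10-1 = 1004.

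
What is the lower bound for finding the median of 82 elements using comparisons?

To find the median of 82 elements, every element must be compared at least once, so the lower bound is Omega(n). The BFPRT algorithm achieves O(n), making this tight.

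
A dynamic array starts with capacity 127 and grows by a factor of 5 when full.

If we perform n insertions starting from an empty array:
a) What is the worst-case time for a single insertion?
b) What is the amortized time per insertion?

(a) Worst-case single insertion: O(n) -- when the array is full at capacity c, the resize copies all c elements, and c can be Theta(n).
(b) Resizes happen at sizes 127, 635, 3175, ... Total copy cost for n insertions: 127 + 635 + ... = O(n) (geometric series with ratio 1/5). Amortized cost per insertion: O(n)/n = O(1).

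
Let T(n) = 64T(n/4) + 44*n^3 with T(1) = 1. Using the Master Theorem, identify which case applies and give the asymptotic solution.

a=64, b=4, f(n)=44*n^3.
log_4(64) = 3, so n^(log_b(a)) = n^3.
f(n) = Theta(n^3), so Case 2 applies.
T(n) = Theta(n^3 log n).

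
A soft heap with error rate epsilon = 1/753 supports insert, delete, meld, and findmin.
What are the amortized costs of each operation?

Soft heaps (Chazelle) allow up to an epsilon = 1/753 fraction of elements to have corrupted (raised) keys. Insert is O(log(1/epsilon)) = O(log 753) amortized -- the structure maintains heap-ordered binary trees of rank bounded by O(log(1/epsilon)). Meld concatenates root lists: O(1) amortized. Delete and findmin are O(1) amortized.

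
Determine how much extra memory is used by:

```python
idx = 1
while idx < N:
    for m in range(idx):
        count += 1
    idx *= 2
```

Space complexity: O(1).
Only a constant amount of auxiliary storage is used; nothing grows with n.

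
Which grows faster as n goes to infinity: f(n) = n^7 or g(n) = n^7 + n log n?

f(n) = n^7 and g(n) = n^7 + n log n are Theta of each other: the lower-order n log n term is o(n^7); both are Theta(n^7).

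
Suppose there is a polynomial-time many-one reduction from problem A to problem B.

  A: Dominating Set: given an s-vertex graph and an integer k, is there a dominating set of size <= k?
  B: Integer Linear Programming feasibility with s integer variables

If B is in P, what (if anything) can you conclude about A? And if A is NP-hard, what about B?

A poly-time reduction A <=_p B means any A-instance can be transformed to a B-instance in poly time.
If B is in P: compose the reduction with B's poly-time algorithm to solve A in poly time, so A is in P.
If A is NP-hard: every NP problem reduces to A, which reduces to B; composing reductions, every NP problem reduces to B, so B is NP-hard.
(Here in fact A is NP-complete and B is NP-complete.)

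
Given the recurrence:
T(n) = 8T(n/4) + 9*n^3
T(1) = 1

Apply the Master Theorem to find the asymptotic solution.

a=8, b=4, f(n)=9*n^3. log_4(8) = 1.5 < 3. Case 3: T(n) = O(n^3).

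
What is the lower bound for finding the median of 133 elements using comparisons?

To find the median of 133 elements, every element must be compared at least once, so the lower bound is Omega(n). The BFPRT algorithm achieves O(n), making this tight.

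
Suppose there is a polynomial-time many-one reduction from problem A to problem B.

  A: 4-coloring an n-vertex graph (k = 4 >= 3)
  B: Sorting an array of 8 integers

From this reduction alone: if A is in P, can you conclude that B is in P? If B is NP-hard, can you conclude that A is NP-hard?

A poly-time reduction A <=_p B transfers tractability DOWN (B easy => A easy) and hardness UP (A hard => B hard), not the reverse.
From A in P, the reduction alone does NOT give B in P: any problem in P trivially reduces to SAT, yet SAT is not known to be in P.
From B NP-hard, the reduction alone does NOT give A NP-hard: again, easy problems reduce to hard ones.
(Here in fact A is NP-complete and B is in P, so no such reduction is known -- its existence would imply P = NP; the analysis concerns only what the assumed reduction would or would not let you conclude.)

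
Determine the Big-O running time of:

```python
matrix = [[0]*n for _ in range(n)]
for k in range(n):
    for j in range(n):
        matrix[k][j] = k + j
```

Time complexity: O(n^2).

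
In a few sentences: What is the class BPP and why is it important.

BPP (Bounded-error Probabilistic Polynomial time) is the class of problems solvable by a randomized algorithm in polynomial time with error probability at most 1/3. BPP contains P and is contained in PSPACE. It is widely conjectured that P = BPP, meaning randomness does not help for decision problems.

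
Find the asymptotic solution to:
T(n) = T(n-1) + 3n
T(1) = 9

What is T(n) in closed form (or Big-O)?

Unrolling: T(n) = 9 + 3*(2 + 3 + ... + n) = 9 + 3*(n(n+1)/2 - 1) = O(n^2).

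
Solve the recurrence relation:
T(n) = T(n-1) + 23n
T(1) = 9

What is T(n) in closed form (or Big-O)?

Unrolling: T(n) = 9 + 23*(2 + 3 + ... + n) = 9 + 23*(n(n+1)/2 - 1) = O(n^2).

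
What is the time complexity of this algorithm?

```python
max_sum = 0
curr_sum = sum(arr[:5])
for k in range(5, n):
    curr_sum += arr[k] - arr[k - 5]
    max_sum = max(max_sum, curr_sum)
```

Time complexity: O(n).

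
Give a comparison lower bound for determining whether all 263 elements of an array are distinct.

In the algebraic decision-tree model, the YES region for element distinctness on 263 elements has 263! connected components (one per ordering). Ben-Or's theorem then gives a lower bound of Omega(log(n!)) = Omega(n log n).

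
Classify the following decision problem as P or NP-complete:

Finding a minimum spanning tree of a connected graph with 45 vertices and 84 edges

This problem is in P: Kruskal's / Prim's algorithms run in polynomial time.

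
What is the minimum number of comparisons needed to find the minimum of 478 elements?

Finding the minimum requires 477 comparisons, identical reasoning to finding the maximum. Each comparison eliminates one candidate.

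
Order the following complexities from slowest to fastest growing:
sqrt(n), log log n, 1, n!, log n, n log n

Ordered by growth rate: 1 < log log n < log n < sqrt(n) < n log n < n!.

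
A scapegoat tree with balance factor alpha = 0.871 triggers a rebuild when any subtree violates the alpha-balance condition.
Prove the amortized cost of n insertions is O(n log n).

Define potential Phi = c * sum of |size(left(v)) - size(right(v))| over all nodes. An insertion at depth d costs O(d) = O(log n) and increases Phi by O(log n). When a rebuild of subtree of size s occurs, it costs O(s) but reduces Phi by Omega(s). With alpha = 0.871, between rebuilds Omega(s) insertions must occur. Amortized cost per insertion: O(log n).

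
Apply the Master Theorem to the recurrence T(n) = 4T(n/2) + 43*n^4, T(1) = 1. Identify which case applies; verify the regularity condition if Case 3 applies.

a=4, b=2, f(n)=43*n^4.
log_2(4) = 2 < 4.
f(n) = Omega(n^(2+epsilon)) for some epsilon > 0, so Case 3 is the candidate.
Regularity: a*f(n/b) = 4*43*(n/2)^4 = (4/16)*43*n^4 <= c*f(n) with c = 4/16 < 1. Satisfied.
Case 3: T(n) = Theta(n^4).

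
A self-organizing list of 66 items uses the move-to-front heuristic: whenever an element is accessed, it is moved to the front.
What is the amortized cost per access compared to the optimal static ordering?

With potential Phi = number of inversions between the MTF list and the optimal static list (at most C(66,2)), each access has amortized cost at most 2 * (cost under optimal static ordering). This is the move-to-front 2-competitiveness result.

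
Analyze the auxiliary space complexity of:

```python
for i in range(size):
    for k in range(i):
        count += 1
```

Space complexity: O(1).
Only a constant amount of auxiliary storage is used; nothing grows with n.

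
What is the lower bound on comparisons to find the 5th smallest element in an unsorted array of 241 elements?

Finding the 5th smallest of 241 elements requires Omega(n) comparisons. Every element must participate in at least one comparison; otherwise it could be the 5th smallest.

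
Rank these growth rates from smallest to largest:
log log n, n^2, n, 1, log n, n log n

Ordered by growth rate: 1 < log log n < log n < n < n log n < n^2.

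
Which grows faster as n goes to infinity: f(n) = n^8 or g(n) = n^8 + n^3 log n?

f(n) = n^8 and g(n) = n^8 + n^3 log n are Theta of each other: the lower-order n^3 log n term is o(n^8); both are Theta(n^8).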